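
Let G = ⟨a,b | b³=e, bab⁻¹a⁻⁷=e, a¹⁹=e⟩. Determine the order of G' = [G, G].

G' = [G, G] is generated by all commutators. The generator-pair commutators are: [a, b] = a¹³.
The subgroup they normally generate is {e, a, a², a³, a⁴, a⁵, a⁶, a⁷, a⁸, a⁹, a¹⁰, a¹¹, a¹², a¹³, a¹⁴, a¹⁵, a¹⁶, a¹⁷, a¹⁸}, of order 19.
Check: |G/G'| = 57/19 = 3 is the order of the abelianisation.

Answer: 19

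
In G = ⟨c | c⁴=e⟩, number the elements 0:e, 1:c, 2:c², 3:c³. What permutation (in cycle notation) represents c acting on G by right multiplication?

(0 1 2 3)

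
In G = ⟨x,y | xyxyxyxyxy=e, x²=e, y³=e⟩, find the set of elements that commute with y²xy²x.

⟨y²xy²x⟩ ⊆ C_G(y²xy²x) since powers of y²xy²x commute with y²xy²x; so |C_G(y²xy²x)| ≥ |⟨y²xy²x⟩| = 5.
By orbit–stabilizer, |C_G(y²xy²x)| = |G| / |conj. class of y²xy²x| = 60 / 12 = 5.
The 5 elements commuting with y²xy²x are {e, xy, xyxy, y²xy²x, y²x}.

Answer: {e, xy, xyxy, y²xy²x, y²x}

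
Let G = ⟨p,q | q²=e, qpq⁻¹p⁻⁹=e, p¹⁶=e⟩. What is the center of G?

An element z ∈ Z(G) iff z commutes with every generator.
For example p² is central: (p²)·p = p³ = p·(p²); (p²)·q = p²q = q·(p²).
Whereas p ∉ Z(G) since p·q = pq ≠ p⁹q = q·p.
Checking each of the 32 elements this way gives Z(G) = {e, p², p⁴, p⁶, p⁸, p¹⁰, p¹², p¹⁴}, of order 8.

Answer: {e, p², p⁴, p⁶, p⁸, p¹⁰, p¹², p¹⁴}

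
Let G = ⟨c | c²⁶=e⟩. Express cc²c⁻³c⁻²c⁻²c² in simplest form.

Multiply left to right, reducing at each step:
  c · c² = c³
  (c³) · c⁻³ = e
  e · c⁻² = c²⁴
  (c²⁴) · c⁻² = c²²
  (c²²) · c² = c²⁴

Answer: c²⁴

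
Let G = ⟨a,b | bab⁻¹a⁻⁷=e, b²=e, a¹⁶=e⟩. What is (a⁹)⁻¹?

The order of (a⁹) is 16 (smallest k with (a⁹)ᵏ = e), so (a⁹)⁻¹ = (a⁹)¹⁵ = a⁷.
Check: (a⁹) · (a⁷) → (a⁹) · a⁷ = e, giving e as required.

Answer: a⁷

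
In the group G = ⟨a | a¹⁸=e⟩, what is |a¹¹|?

Compute successive powers until reaching e:
  (a¹¹)¹ = a¹¹, (a¹¹)² = a⁴, (a¹¹)³ = a¹⁵, (a¹¹)⁴ = a⁸, (a¹¹)⁵ = a, (a¹¹)⁶ = a¹², (a¹¹)⁷ = a⁵, (a¹¹)⁸ = a¹⁶, (a¹¹)⁹ = a⁹, (a¹¹)¹⁰ = a², (a¹¹)¹¹ = a¹³, (a¹¹)¹² = a⁶, (a¹¹)¹³ = a¹⁷, (a¹¹)¹⁴ = a¹⁰, (a¹¹)¹⁵ = a³, (a¹¹)¹⁶ = a¹⁴, (a¹¹)¹⁷ = a⁷, (a¹¹)¹⁸ = e.
The smallest positive k with (a¹¹)ᵏ = e is 18.

Answer: 18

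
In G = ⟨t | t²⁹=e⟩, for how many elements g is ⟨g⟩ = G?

G is cyclic of order 29. An element generates G iff its order is 29, and a cyclic group of order 29 has exactly φ(29) = 28 such elements.

Answer: 28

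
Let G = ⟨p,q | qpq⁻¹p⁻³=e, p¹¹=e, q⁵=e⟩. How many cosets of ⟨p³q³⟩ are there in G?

First find ord(p³q³) by computing successive powers:
  (p³q³)¹ = p³q³, (p³q³)² = p⁷q, (p³q³)³ = p⁵q⁴, (p³q³)⁴ = p⁶q², (p³q³)⁵ = e.
So |⟨p³q³⟩| = ord(p³q³) = 5. With |G| = 55, by Lagrange [G : ⟨p³q³⟩] = 55/5 = 11.

Answer: 11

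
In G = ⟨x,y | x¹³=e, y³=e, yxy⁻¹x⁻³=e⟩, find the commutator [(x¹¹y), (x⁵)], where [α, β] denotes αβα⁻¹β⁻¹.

[(x¹¹y), (x⁵)] = (x¹¹y)·(x⁵)·(x¹¹y)⁻¹·(x⁵)⁻¹.
  (x¹¹y) · (x⁵) = y
  y · (x⁵y²) = x²
  (x²) · (x⁸) = x¹⁰

Answer: x¹⁰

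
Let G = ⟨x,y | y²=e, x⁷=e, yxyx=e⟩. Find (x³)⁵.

Compute successive powers of (x³), reducing at each step:
  (x³)²: (x³) · x³ = x⁶
  (x³)³: (x⁶) · x³ = x²
  (x³)⁴: (x²) · x³ = x⁵
  (x³)⁵: (x⁵) · x³ = x

Answer: x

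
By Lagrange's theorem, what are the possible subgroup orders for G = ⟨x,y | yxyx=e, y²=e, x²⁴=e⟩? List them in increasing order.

|G| = 48 = 2⁴ · 3. By Lagrange's theorem the order of any subgroup divides 48; the divisors of 48 are 1, 2, 3, 4, 6, 8, 12, 16, 24, 48.

Answer: 1, 2, 3, 4, 6, 8, 12, 16, 24, 48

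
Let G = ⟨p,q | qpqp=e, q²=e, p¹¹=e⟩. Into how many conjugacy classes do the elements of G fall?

The conjugacy classes (representative and size) are:
  [e] (size 1), [p¹⁰] (size 2), [p²] (size 2), [p³] (size 2), [p⁷] (size 2), [p⁶] (size 2), [p²q] (size 11).
Class equation: 1 + 2 + 2 + 2 + 2 + 2 + 11 = 22 = |G|. So G has 7 conjugacy classes.

Answer: 7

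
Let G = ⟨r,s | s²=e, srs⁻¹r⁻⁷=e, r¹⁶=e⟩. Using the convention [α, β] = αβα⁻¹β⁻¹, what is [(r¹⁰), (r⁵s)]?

[(r¹⁰), (r⁵s)] = (r¹⁰)·(r⁵s)·(r¹⁰)⁻¹·(r⁵s)⁻¹.
  (r¹⁰) · (r⁵s) = r¹⁵s
  (r¹⁵s) · (r⁶) = r⁹s
  (r⁹s) · (r¹³s) = r⁴

Answer: r⁴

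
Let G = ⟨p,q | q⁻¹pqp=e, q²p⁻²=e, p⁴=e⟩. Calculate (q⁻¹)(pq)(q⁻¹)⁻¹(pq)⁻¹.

[(q⁻¹), (pq)] = (q⁻¹)·(pq)·(q⁻¹)⁻¹·(pq)⁻¹.
  (q⁻¹) · (pq) = p³
  (p³) · q = pq⁻¹
  (pq⁻¹) · (pq⁻¹) = p²

Answer: p²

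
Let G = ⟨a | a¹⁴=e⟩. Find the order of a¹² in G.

Compute successive powers until reaching e:
  (a¹²)¹ = a¹², (a¹²)² = a¹⁰, (a¹²)³ = a⁸, (a¹²)⁴ = a⁶, (a¹²)⁵ = a⁴, (a¹²)⁶ = a², (a¹²)⁷ = e.
The smallest positive k with (a¹²)ᵏ = e is 7.

Answer: 7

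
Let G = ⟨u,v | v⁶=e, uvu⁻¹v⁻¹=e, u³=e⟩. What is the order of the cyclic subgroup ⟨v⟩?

|⟨v⟩| equals the order of v. Compute successive powers until reaching e:
  v¹ = v, v² = v², v³ = v³, v⁴ = v⁴, v⁵ = v⁵, v⁶ = e.
The smallest positive k with vᵏ = e is 6, so |⟨v⟩| = 6.

Answer: 6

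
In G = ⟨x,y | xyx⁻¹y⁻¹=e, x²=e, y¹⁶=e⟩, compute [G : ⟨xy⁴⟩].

First find ord(xy⁴) by computing successive powers:
  (xy⁴)¹ = xy⁴, (xy⁴)² = y⁸, (xy⁴)³ = xy¹², (xy⁴)⁴ = e.
So |⟨xy⁴⟩| = ord(xy⁴) = 4. With |G| = 32, by Lagrange [G : ⟨xy⁴⟩] = 32/4 = 8.

Answer: 8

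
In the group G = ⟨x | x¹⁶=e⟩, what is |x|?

Compute successive powers until reaching e:
  x¹ = x, x² = x², x³ = x³, x⁴ = x⁴, x⁵ = x⁵, x⁶ = x⁶, x⁷ = x⁷, x⁸ = x⁸, x⁹ = x⁹, x¹⁰ = x¹⁰, x¹¹ = x¹¹, x¹² = x¹², x¹³ = x¹³, x¹⁴ = x¹⁴, x¹⁵ = x¹⁵, x¹⁶ = e.
The smallest positive k with xᵏ = e is 16.

Answer: 16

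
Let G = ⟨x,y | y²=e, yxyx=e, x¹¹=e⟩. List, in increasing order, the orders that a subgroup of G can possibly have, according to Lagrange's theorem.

|G| = 22 = 2 · 11. By Lagrange's theorem the order of any subgroup divides 22; the divisors of 22 are 1, 2, 11, 22.

Answer: 1, 2, 11, 22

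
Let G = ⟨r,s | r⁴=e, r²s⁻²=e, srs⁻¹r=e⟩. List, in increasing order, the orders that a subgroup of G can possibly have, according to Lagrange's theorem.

|G| = 8 = 2³. By Lagrange's theorem the order of any subgroup divides 8; the divisors of 8 are 1, 2, 4, 8.

Answer: 1, 2, 4, 8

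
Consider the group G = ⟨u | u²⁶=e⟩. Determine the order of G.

G is generated by a single element, so G is cyclic. The relator gives u²⁶ = e and no smaller power is forced to be e, so the 26 powers {e, u, u², u³, u⁴, u⁵, u⁶, u⁷, u⁸, u⁹, u²², u²³, u²¹, u²⁰, u²⁴, u²⁵, u¹², u¹³, u¹¹, u¹⁰, u¹⁴, u¹⁵, u¹⁶, u¹⁷, u¹⁸, u¹⁹} are distinct. Hence |G| = 26.

Answer: 26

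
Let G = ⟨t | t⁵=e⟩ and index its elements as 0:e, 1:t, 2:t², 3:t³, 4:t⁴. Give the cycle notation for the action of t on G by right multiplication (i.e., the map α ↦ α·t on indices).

(0 1 2 3 4)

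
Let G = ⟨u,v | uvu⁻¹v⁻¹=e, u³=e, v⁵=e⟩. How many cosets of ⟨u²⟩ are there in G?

First find ord(u²) by computing successive powers:
  (u²)¹ = u², (u²)² = u, (u²)³ = e.
So |⟨u²⟩| = ord(u²) = 3. With |G| = 15, by Lagrange [G : ⟨u²⟩] = 15/3 = 5.

Answer: 5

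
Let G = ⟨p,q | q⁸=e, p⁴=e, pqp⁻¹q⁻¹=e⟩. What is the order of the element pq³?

Compute successive powers until reaching e:
  (pq³)¹ = pq³, (pq³)² = p²q⁶, (pq³)³ = p³q, (pq³)⁴ = q⁴, (pq³)⁵ = pq⁷, (pq³)⁶ = p²q², (pq³)⁷ = p³q⁵, (pq³)⁸ = e.
The smallest positive k with (pq³)ᵏ = e is 8.

Answer: 8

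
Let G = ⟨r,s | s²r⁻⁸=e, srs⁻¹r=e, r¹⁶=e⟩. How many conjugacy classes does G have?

The conjugacy classes (representative and size) are:
  [e] (size 1), [r] (size 2), [r¹⁴] (size 2), [r¹³] (size 2), [r¹²] (size 2), [r⁵] (size 2), [r¹⁰] (size 2), [r⁷] (size 2), [r⁸] (size 1), [s⁻¹] (size 8), [r⁷s⁻¹] (size 8).
Class equation: 1 + 2 + 2 + 2 + 2 + 2 + 2 + 2 + 1 + 8 + 8 = 32 = |G|. So G has 11 conjugacy classes.

Answer: 11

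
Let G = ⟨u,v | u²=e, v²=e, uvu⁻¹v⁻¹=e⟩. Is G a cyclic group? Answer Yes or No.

|G| = 4, but the maximum element order in G is 2 < 4. No single element generates all of G, so G is not cyclic.

Answer: No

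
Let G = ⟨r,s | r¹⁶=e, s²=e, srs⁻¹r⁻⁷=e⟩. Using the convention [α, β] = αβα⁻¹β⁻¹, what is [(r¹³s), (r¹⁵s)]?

[(r¹³s), (r¹⁵s)] = (r¹³s)·(r¹⁵s)·(r¹³s)⁻¹·(r¹⁵s)⁻¹.
  (r¹³s) · (r¹⁵s) = r⁶
  (r⁶) · (r⁵s) = r¹¹s
  (r¹¹s) · (r⁷s) = r¹²

Answer: r¹²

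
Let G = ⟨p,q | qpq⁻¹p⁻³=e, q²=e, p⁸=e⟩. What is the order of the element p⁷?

Compute successive powers until reaching e:
  (p⁷)¹ = p⁷, (p⁷)² = p⁶, (p⁷)³ = p⁵, (p⁷)⁴ = p⁴, (p⁷)⁵ = p³, (p⁷)⁶ = p², (p⁷)⁷ = p, (p⁷)⁸ = e.
The smallest positive k with (p⁷)ᵏ = e is 8.

Answer: 8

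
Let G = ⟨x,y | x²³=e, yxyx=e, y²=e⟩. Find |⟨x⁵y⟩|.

|⟨x⁵y⟩| equals the order of x⁵y. Compute successive powers until reaching e:
  (x⁵y)¹ = x⁵y, (x⁵y)² = e.
The smallest positive k with (x⁵y)ᵏ = e is 2, so |⟨x⁵y⟩| = 2.

Answer: 2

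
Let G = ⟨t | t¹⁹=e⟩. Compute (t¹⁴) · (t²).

Compute (t¹⁴) · (t²) by multiplying left to right and reducing via the relations at each step:
  (t¹⁴) · t² = t¹⁶

Answer: t¹⁶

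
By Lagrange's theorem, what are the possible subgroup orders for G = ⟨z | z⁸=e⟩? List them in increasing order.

|G| = 8 = 2³. By Lagrange's theorem the order of any subgroup divides 8; the divisors of 8 are 1, 2, 4, 8.

Answer: 1, 2, 4, 8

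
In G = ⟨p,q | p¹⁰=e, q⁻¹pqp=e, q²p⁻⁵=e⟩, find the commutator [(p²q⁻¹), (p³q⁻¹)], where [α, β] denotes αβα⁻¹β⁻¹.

[(p²q⁻¹), (p³q⁻¹)] = (p²q⁻¹)·(p³q⁻¹)·(p²q⁻¹)⁻¹·(p³q⁻¹)⁻¹.
  (p²q⁻¹) · (p³q⁻¹) = p⁴
  (p⁴) · (p²q) = pq⁻¹
  (pq⁻¹) · (p³q) = p⁸

Answer: p⁸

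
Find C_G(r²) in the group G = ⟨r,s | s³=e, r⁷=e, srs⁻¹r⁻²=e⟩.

⟨r²⟩ ⊆ C_G(r²) since powers of r² commute with r²; so |C_G(r²)| ≥ |⟨r²⟩| = 7.
By orbit–stabilizer, |C_G(r²)| = |G| / |conj. class of r²| = 21 / 3 = 7.
The 7 elements commuting with r² are {e, r, r², r³, r⁴, r⁵, r⁶}.

Answer: {e, r, r², r³, r⁴, r⁵, r⁶}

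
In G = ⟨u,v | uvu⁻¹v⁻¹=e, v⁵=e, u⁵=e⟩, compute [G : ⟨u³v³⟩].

First find ord(u³v³) by computing successive powers:
  (u³v³)¹ = u³v³, (u³v³)² = uv, (u³v³)³ = u⁴v⁴, (u³v³)⁴ = u²v², (u³v³)⁵ = e.
So |⟨u³v³⟩| = ord(u³v³) = 5. With |G| = 25, by Lagrange [G : ⟨u³v³⟩] = 25/5 = 5.

Answer: 5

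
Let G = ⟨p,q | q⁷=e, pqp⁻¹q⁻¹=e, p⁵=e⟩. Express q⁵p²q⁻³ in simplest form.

Multiply left to right, reducing at each step:
  (q⁵) · p² = p²q⁵
  (p²q⁵) · q⁻³ = p²q²

Answer: p²q²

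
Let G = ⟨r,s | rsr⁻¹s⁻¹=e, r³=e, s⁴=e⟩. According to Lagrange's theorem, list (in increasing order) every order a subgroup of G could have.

|G| = 12 = 2² · 3. By Lagrange's theorem the order of any subgroup divides 12; the divisors of 12 are 1, 2, 3, 4, 6, 12.

Answer: 1, 2, 3, 4, 6, 12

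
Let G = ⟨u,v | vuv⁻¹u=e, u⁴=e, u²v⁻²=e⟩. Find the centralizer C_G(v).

⟨v⟩ ⊆ C_G(v) since powers of v commute with v; so |C_G(v)| ≥ |⟨v⟩| = 4.
By orbit–stabilizer, |C_G(v)| = |G| / |conj. class of v| = 8 / 2 = 4.
The 4 elements commuting with v are {e, u², v, v⁻¹}.

Answer: {e, u², v, v⁻¹}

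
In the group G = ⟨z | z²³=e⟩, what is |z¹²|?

Compute successive powers until reaching e:
  (z¹²)¹ = z¹², (z¹²)² = z, (z¹²)³ = z¹³, (z¹²)⁴ = z², (z¹²)⁵ = z¹⁴, (z¹²)⁶ = z³, (z¹²)⁷ = z¹⁵, (z¹²)⁸ = z⁴, (z¹²)⁹ = z¹⁶, (z¹²)¹⁰ = z⁵, (z¹²)¹¹ = z¹⁷, (z¹²)¹² = z⁶, (z¹²)¹³ = z¹⁸, (z¹²)¹⁴ = z⁷, (z¹²)¹⁵ = z¹⁹, (z¹²)¹⁶ = z⁸, (z¹²)¹⁷ = z²⁰, (z¹²)¹⁸ = z⁹, (z¹²)¹⁹ = z²¹, (z¹²)²⁰ = z¹⁰, (z¹²)²¹ = z²², (z¹²)²² = z¹¹, (z¹²)²³ = e.
The smallest positive k with (z¹²)ᵏ = e is 23.

Answer: 23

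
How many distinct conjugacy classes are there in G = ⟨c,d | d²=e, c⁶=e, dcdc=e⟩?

The conjugacy classes (representative and size) are:
  [e] (size 1), [c⁵] (size 2), [c⁴] (size 2), [c³] (size 1), [d] (size 3), [c³d] (size 3).
Class equation: 1 + 2 + 2 + 1 + 3 + 3 = 12 = |G|. So G has 6 conjugacy classes.

Answer: 6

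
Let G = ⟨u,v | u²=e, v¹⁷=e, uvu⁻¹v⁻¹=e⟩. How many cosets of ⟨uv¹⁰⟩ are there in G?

First find ord(uv¹⁰) by computing successive powers:
  (uv¹⁰)¹ = uv¹⁰, (uv¹⁰)² = v³, (uv¹⁰)³ = uv¹³, (uv¹⁰)⁴ = v⁶, (uv¹⁰)⁵ = uv¹⁶, (uv¹⁰)⁶ = v⁹, (uv¹⁰)⁷ = uv², (uv¹⁰)⁸ = v¹², (uv¹⁰)⁹ = uv⁵, (uv¹⁰)¹⁰ = v¹⁵, (uv¹⁰)¹¹ = uv⁸, (uv¹⁰)¹² = v, (uv¹⁰)¹³ = uv¹¹, (uv¹⁰)¹⁴ = v⁴, (uv¹⁰)¹⁵ = uv¹⁴, (uv¹⁰)¹⁶ = v⁷, (uv¹⁰)¹⁷ = u, (uv¹⁰)¹⁸ = v¹⁰, (uv¹⁰)¹⁹ = uv³, (uv¹⁰)²⁰ = v¹³, (uv¹⁰)²¹ = uv⁶, (uv¹⁰)²² = v¹⁶, (uv¹⁰)²³ = uv⁹, (uv¹⁰)²⁴ = v², (uv¹⁰)²⁵ = uv¹², (uv¹⁰)²⁶ = v⁵, (uv¹⁰)²⁷ = uv¹⁵, (uv¹⁰)²⁸ = v⁸, (uv¹⁰)²⁹ = uv, (uv¹⁰)³⁰ = v¹¹, (uv¹⁰)³¹ = uv⁴, (uv¹⁰)³² = v¹⁴, (uv¹⁰)³³ = uv⁷, (uv¹⁰)³⁴ = e.
So |⟨uv¹⁰⟩| = ord(uv¹⁰) = 34. With |G| = 34, by Lagrange [G : ⟨uv¹⁰⟩] = 34/34 = 1.

Answer: 1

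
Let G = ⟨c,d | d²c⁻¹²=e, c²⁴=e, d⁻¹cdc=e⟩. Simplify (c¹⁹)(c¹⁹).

Compute (c¹⁹) · (c¹⁹) by multiplying left to right and reducing via the relations at each step:
  (c¹⁹) · c¹⁹ = c¹⁴

Answer: c¹⁴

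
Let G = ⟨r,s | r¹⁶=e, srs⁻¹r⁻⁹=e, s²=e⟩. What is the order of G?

Enumerate words in the generators, reducing via the relations: the distinct elements are
  {e, r, s, rs, r², r³, r⁴, r⁵, r⁶, r⁷, r⁸, r⁹, r²s, r³s, r¹², r¹³, r¹¹, r¹⁰, r¹⁴, r¹⁵, r⁴s, r⁵s, r⁶s, r⁷s, r⁸s, r⁹s, r¹²s, r¹³s, r¹¹s, r¹⁰s, r¹⁴s, r¹⁵s}.
No further products give new elements, so |G| = 32.

Answer: 32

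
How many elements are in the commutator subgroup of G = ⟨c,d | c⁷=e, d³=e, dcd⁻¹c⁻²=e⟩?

G' = [G, G] is generated by all commutators. The generator-pair commutators are: [c, d] = c⁶.
The subgroup they normally generate is {e, c, c², c³, c⁴, c⁵, c⁶}, of order 7.
Check: |G/G'| = 21/7 = 3 is the order of the abelianisation.

Answer: 7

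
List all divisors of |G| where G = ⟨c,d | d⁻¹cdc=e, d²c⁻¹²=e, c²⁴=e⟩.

|G| = 48 = 2⁴ · 3. By Lagrange's theorem the order of any subgroup divides 48; the divisors of 48 are 1, 2, 3, 4, 6, 8, 12, 16, 24, 48.

Answer: 1, 2, 3, 4, 6, 8, 12, 16, 24, 48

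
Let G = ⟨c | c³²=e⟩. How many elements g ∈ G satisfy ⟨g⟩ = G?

G is cyclic of order 32. An element generates G iff its order is 32, and a cyclic group of order 32 has exactly φ(32) = 16 such elements.

Answer: 16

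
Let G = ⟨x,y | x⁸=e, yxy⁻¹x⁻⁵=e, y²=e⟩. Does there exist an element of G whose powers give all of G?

Every cyclic group is abelian. But x·y = xy while y·x = x⁵y, so x·y ≠ y·x and G is not abelian. Hence G is not cyclic.

Answer: No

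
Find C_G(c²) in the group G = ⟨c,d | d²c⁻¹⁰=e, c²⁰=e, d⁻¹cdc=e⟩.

⟨c²⟩ ⊆ C_G(c²) since powers of c² commute with c²; so |C_G(c²)| ≥ |⟨c²⟩| = 10.
By orbit–stabilizer, |C_G(c²)| = |G| / |conj. class of c²| = 40 / 2 = 20.
The 20 elements commuting with c² are {e, c, c², c³, c⁴, c⁵, c⁶, c⁷, c⁸, c⁹, c¹⁰, c¹¹, c¹², c¹³, c¹⁴, c¹⁵, c¹⁶, c¹⁷, c¹⁸, c¹⁹}.

Answer: {e, c, c², c³, c⁴, c⁵, c⁶, c⁷, c⁸, c⁹, c¹⁰, c¹¹, c¹², c¹³, c¹⁴, c¹⁵, c¹⁶, c¹⁷, c¹⁸, c¹⁹}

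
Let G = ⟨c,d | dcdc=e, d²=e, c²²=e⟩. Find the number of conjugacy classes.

The conjugacy classes (representative and size) are:
  [e] (size 1), [c] (size 2), [c²] (size 2), [c¹⁹] (size 2), [c⁴] (size 2), [c⁵] (size 2), [c⁶] (size 2), [c⁷] (size 2), [c⁸] (size 2), [c¹³] (size 2), [c¹⁰] (size 2), [c¹¹] (size 1), [c⁶d] (size 11), [cd] (size 11).
Class equation: 1 + 2 + 2 + 2 + 2 + 2 + 2 + 2 + 2 + 2 + 2 + 1 + 11 + 11 = 44 = |G|. So G has 14 conjugacy classes.

Answer: 14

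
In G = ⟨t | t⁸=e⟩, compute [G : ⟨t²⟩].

First find ord(t²) by computing successive powers:
  (t²)¹ = t², (t²)² = t⁴, (t²)³ = t⁶, (t²)⁴ = e.
So |⟨t²⟩| = ord(t²) = 4. With |G| = 8, by Lagrange [G : ⟨t²⟩] = 8/4 = 2.

Answer: 2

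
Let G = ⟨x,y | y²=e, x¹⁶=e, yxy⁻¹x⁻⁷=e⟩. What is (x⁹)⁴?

Compute successive powers of (x⁹), reducing at each step:
  (x⁹)²: (x⁹) · x⁹ = x²
  (x⁹)³: (x²) · x⁹ = x¹¹
  (x⁹)⁴: (x¹¹) · x⁹ = x⁴

Answer: x⁴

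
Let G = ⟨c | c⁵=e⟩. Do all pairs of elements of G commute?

G has a single generator, so G is cyclic and hence abelian.

Answer: Yes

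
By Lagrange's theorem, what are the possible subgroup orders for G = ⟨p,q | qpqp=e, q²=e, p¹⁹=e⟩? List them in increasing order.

|G| = 38 = 2 · 19. By Lagrange's theorem the order of any subgroup divides 38; the divisors of 38 are 1, 2, 19, 38.

Answer: 1, 2, 19, 38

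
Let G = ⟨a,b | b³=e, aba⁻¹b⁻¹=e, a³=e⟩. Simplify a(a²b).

Compute a · (a²b) by multiplying left to right and reducing via the relations at each step:
  a · a² = e
  e · b = b

Answer: b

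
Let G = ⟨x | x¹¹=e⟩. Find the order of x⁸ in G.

Compute successive powers until reaching e:
  (x⁸)¹ = x⁸, (x⁸)² = x⁵, (x⁸)³ = x², (x⁸)⁴ = x¹⁰, (x⁸)⁵ = x⁷, (x⁸)⁶ = x⁴, (x⁸)⁷ = x, (x⁸)⁸ = x⁹, (x⁸)⁹ = x⁶, (x⁸)¹⁰ = x³, (x⁸)¹¹ = e.
The smallest positive k with (x⁸)ᵏ = e is 11.

Answer: 11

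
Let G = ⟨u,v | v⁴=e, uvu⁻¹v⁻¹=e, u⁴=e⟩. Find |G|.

Enumerate words in the generators, reducing via the relations: the distinct elements are
  {e, u, v, uv, u², u³, v², v³, uv², uv³, u²v, u³v, u²v², u²v³, u³v², u³v³}.
No further products give new elements, so |G| = 16.

Answer: 16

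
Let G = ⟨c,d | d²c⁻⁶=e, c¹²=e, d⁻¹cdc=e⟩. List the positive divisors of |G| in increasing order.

|G| = 24 = 2³ · 3. By Lagrange's theorem the order of any subgroup divides 24; the divisors of 24 are 1, 2, 3, 4, 6, 8, 12, 24.

Answer: 1, 2, 3, 4, 6, 8, 12, 24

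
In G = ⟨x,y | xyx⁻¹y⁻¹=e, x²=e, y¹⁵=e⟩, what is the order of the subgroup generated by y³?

|⟨y³⟩| equals the order of y³. Compute successive powers until reaching e:
  (y³)¹ = y³, (y³)² = y⁶, (y³)³ = y⁹, (y³)⁴ = y¹², (y³)⁵ = e.
The smallest positive k with (y³)ᵏ = e is 5, so |⟨y³⟩| = 5.

Answer: 5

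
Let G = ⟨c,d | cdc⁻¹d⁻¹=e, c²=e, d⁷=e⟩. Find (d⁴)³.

Compute successive powers of (d⁴), reducing at each step:
  (d⁴)²: (d⁴) · d⁴ = d
  (d⁴)³: d · d⁴ = d⁵

Answer: d⁵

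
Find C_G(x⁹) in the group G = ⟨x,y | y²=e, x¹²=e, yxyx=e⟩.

⟨x⁹⟩ ⊆ C_G(x⁹) since powers of x⁹ commute with x⁹; so |C_G(x⁹)| ≥ |⟨x⁹⟩| = 4.
By orbit–stabilizer, |C_G(x⁹)| = |G| / |conj. class of x⁹| = 24 / 2 = 12.
The 12 elements commuting with x⁹ are {e, x, x², x³, x⁴, x⁵, x⁶, x⁷, x⁸, x⁹, x¹⁰, x¹¹}.

Answer: {e, x, x², x³, x⁴, x⁵, x⁶, x⁷, x⁸, x⁹, x¹⁰, x¹¹}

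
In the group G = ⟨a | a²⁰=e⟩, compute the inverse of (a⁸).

The order of (a⁸) is 5 (smallest k with (a⁸)ᵏ = e), so (a⁸)⁻¹ = (a⁸)⁴ = a¹².
Check: (a⁸) · (a¹²) → (a⁸) · a¹² = e, giving e as required.

Answer: a¹²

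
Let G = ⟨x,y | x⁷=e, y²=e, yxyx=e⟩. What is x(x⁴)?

Compute x · (x⁴) by multiplying left to right and reducing via the relations at each step:
  x · x⁴ = x⁵

Answer: x⁵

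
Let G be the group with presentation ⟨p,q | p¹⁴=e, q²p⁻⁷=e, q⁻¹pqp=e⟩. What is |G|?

Enumerate words in the generators, reducing via the relations: the distinct elements are
  {e, p, q, pq, p², p³, p⁴, p⁵, p⁶, p⁷, p⁸, p⁹, p²q, p³q, p¹², p¹³, p¹¹, p¹⁰, p⁴q, p⁵q, p⁶q, q⁻¹, pq⁻¹, p²q⁻¹, p³q⁻¹, p⁴q⁻¹, p⁵q⁻¹, p⁶q⁻¹}.
No further products give new elements, so |G| = 28.

Answer: 28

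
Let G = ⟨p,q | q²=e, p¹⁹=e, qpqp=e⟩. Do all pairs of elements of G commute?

p·q = pq but q·p = p¹⁸q, so p·q ≠ q·p and G is not abelian.

Answer: No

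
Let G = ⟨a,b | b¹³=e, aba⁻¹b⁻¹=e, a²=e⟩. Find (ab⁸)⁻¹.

The order of (ab⁸) is 26 (smallest k with (ab⁸)ᵏ = e), so (ab⁸)⁻¹ = (ab⁸)²⁵ = ab⁵.
Check: (ab⁸) · (ab⁵) → (ab⁸) · a = b⁸;   (b⁸) · b⁵ = e, giving e as required.

Answer: ab⁵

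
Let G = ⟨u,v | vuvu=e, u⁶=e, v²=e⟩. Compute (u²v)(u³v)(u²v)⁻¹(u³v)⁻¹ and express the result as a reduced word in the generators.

[(u²v), (u³v)] = (u²v)·(u³v)·(u²v)⁻¹·(u³v)⁻¹.
  (u²v) · (u³v) = u⁵
  (u⁵) · (u²v) = uv
  (uv) · (u³v) = u⁴

Answer: u⁴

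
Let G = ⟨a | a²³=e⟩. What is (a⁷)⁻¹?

The order of (a⁷) is 23 (smallest k with (a⁷)ᵏ = e), so (a⁷)⁻¹ = (a⁷)²² = a¹⁶.
Check: (a⁷) · (a¹⁶) → (a⁷) · a¹⁶ = e, giving e as required.

Answer: a¹⁶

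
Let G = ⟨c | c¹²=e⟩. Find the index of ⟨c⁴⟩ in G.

First find ord(c⁴) by computing successive powers:
  (c⁴)¹ = c⁴, (c⁴)² = c⁸, (c⁴)³ = e.
So |⟨c⁴⟩| = ord(c⁴) = 3. With |G| = 12, by Lagrange [G : ⟨c⁴⟩] = 12/3 = 4.

Answer: 4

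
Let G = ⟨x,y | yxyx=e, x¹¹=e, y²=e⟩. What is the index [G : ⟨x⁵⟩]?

First find ord(x⁵) by computing successive powers:
  (x⁵)¹ = x⁵, (x⁵)² = x¹⁰, (x⁵)³ = x⁴, (x⁵)⁴ = x⁹, (x⁵)⁵ = x³, (x⁵)⁶ = x⁸, (x⁵)⁷ = x², (x⁵)⁸ = x⁷, (x⁵)⁹ = x, (x⁵)¹⁰ = x⁶, (x⁵)¹¹ = e.
So |⟨x⁵⟩| = ord(x⁵) = 11. With |G| = 22, by Lagrange [G : ⟨x⁵⟩] = 22/11 = 2.

Answer: 2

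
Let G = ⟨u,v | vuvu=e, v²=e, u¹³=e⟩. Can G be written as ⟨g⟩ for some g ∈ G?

Every cyclic group is abelian. But u·v = uv while v·u = u¹²v, so u·v ≠ v·u and G is not abelian. Hence G is not cyclic.

Answer: No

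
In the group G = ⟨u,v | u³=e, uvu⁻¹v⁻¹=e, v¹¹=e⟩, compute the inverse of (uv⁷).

The order of (uv⁷) is 33 (smallest k with (uv⁷)ᵏ = e), so (uv⁷)⁻¹ = (uv⁷)³² = u²v⁴.
Check: (uv⁷) · (u²v⁴) → (uv⁷) · u² = v⁷;   (v⁷) · v⁴ = e, giving e as required.

Answer: u²v⁴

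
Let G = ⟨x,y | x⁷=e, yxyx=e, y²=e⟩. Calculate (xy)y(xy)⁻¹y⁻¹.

[(xy), y] = (xy)·y·(xy)⁻¹·y⁻¹.
  (xy) · y = x
  x · (xy) = x²y
  (x²y) · y = x²

Answer: x²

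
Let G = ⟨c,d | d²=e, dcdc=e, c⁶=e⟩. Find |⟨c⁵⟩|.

|⟨c⁵⟩| equals the order of c⁵. Compute successive powers until reaching e:
  (c⁵)¹ = c⁵, (c⁵)² = c⁴, (c⁵)³ = c³, (c⁵)⁴ = c², (c⁵)⁵ = c, (c⁵)⁶ = e.
The smallest positive k with (c⁵)ᵏ = e is 6, so |⟨c⁵⟩| = 6.

Answer: 6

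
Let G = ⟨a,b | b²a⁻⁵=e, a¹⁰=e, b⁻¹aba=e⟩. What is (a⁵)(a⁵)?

Compute (a⁵) · (a⁵) by multiplying left to right and reducing via the relations at each step:
  (a⁵) · a⁵ = e

Answer: e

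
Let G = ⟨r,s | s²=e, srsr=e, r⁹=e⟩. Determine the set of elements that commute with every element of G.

An element z ∈ Z(G) iff z commutes with every generator.
For example e is central: e·r = r = r·e; e·s = s = s·e.
Whereas r ∉ Z(G) since r·s = rs ≠ r⁸s = s·r.
Checking each of the 18 elements this way gives Z(G) = {e}, of order 1.

Answer: {e}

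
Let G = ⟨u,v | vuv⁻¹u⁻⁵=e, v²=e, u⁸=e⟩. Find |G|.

Enumerate words in the generators, reducing via the relations: the distinct elements are
  {e, u, v, uv, u², u³, u⁴, u⁵, u⁶, u⁷, u²v, u³v, u⁴v, u⁵v, u⁶v, u⁷v}.
No further products give new elements, so |G| = 16.

Answer: 16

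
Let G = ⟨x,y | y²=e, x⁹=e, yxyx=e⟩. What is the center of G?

An element z ∈ Z(G) iff z commutes with every generator.
For example e is central: e·x = x = x·e; e·y = y = y·e.
Whereas x ∉ Z(G) since x·y = xy ≠ x⁸y = y·x.
Checking each of the 18 elements this way gives Z(G) = {e}, of order 1.

Answer: {e}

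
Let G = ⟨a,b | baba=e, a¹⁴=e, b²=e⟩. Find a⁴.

Compute successive powers of a, reducing at each step:
  a²: a · a = a²
  a³: (a²) · a = a³
  a⁴: (a³) · a = a⁴

Answer: a⁴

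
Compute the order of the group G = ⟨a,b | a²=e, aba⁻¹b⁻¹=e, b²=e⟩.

Enumerate words in the generators, reducing via the relations: the distinct elements are
  {a, b, e, ab}.
No further products give new elements, so |G| = 4.

Answer: 4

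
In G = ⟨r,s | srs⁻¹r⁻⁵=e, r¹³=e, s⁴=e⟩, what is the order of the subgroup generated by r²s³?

|⟨r²s³⟩| equals the order of r²s³. Compute successive powers until reaching e:
  (r²s³)¹ = r²s³, (r²s³)² = r⁵s², (r²s³)³ = r³s, (r²s³)⁴ = e.
The smallest positive k with (r²s³)ᵏ = e is 4, so |⟨r²s³⟩| = 4.

Answer: 4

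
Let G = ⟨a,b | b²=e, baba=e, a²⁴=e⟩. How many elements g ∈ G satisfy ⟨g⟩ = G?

⟨g⟩ = G would require ord(g) = |G| = 48, but the maximum element order in G is 24 < 48. So G is not cyclic and no single element generates it: the count is 0.

Answer: 0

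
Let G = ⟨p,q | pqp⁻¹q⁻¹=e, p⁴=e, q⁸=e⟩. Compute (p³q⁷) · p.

Compute (p³q⁷) · p by multiplying left to right and reducing via the relations at each step:
  (p³q⁷) · p = q⁷

Answer: q⁷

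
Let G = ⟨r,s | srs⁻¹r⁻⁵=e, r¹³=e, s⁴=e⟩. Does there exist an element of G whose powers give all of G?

Every cyclic group is abelian. But r·s = rs while s·r = r⁵s, so r·s ≠ s·r and G is not abelian. Hence G is not cyclic.

Answer: No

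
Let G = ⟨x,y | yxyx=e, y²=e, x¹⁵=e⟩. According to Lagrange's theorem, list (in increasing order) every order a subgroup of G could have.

|G| = 30 = 2 · 3 · 5. By Lagrange's theorem the order of any subgroup divides 30; the divisors of 30 are 1, 2, 3, 5, 6, 10, 15, 30.

Answer: 1, 2, 3, 5, 6, 10, 15, 30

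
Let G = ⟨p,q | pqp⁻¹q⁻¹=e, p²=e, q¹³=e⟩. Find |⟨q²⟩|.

|⟨q²⟩| equals the order of q². Compute successive powers until reaching e:
  (q²)¹ = q², (q²)² = q⁴, (q²)³ = q⁶, (q²)⁴ = q⁸, (q²)⁵ = q¹⁰, (q²)⁶ = q¹², (q²)⁷ = q, (q²)⁸ = q³, (q²)⁹ = q⁵, (q²)¹⁰ = q⁷, (q²)¹¹ = q⁹, (q²)¹² = q¹¹, (q²)¹³ = e.
The smallest positive k with (q²)ᵏ = e is 13, so |⟨q²⟩| = 13.

Answer: 13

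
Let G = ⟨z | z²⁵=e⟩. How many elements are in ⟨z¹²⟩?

|⟨z¹²⟩| equals the order of z¹². Compute successive powers until reaching e:
  (z¹²)¹ = z¹², (z¹²)² = z²⁴, (z¹²)³ = z¹¹, (z¹²)⁴ = z²³, (z¹²)⁵ = z¹⁰, (z¹²)⁶ = z²², (z¹²)⁷ = z⁹, (z¹²)⁸ = z²¹, (z¹²)⁹ = z⁸, (z¹²)¹⁰ = z²⁰, (z¹²)¹¹ = z⁷, (z¹²)¹² = z¹⁹, (z¹²)¹³ = z⁶, (z¹²)¹⁴ = z¹⁸, (z¹²)¹⁵ = z⁵, (z¹²)¹⁶ = z¹⁷, (z¹²)¹⁷ = z⁴, (z¹²)¹⁸ = z¹⁶, (z¹²)¹⁹ = z³, (z¹²)²⁰ = z¹⁵, (z¹²)²¹ = z², (z¹²)²² = z¹⁴, (z¹²)²³ = z, (z¹²)²⁴ = z¹³, (z¹²)²⁵ = e.
The smallest positive k with (z¹²)ᵏ = e is 25, so |⟨z¹²⟩| = 25.

Answer: 25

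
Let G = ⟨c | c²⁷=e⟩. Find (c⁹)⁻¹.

The order of (c⁹) is 3 (smallest k with (c⁹)ᵏ = e), so (c⁹)⁻¹ = (c⁹)² = c¹⁸.
Check: (c⁹) · (c¹⁸) → (c⁹) · c¹⁸ = e, giving e as required.

Answer: c¹⁸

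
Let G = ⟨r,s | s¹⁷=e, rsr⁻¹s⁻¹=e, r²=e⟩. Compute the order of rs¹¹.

Compute successive powers until reaching e:
  (rs¹¹)¹ = rs¹¹, (rs¹¹)² = s⁵, (rs¹¹)³ = rs¹⁶, (rs¹¹)⁴ = s¹⁰, (rs¹¹)⁵ = rs⁴, (rs¹¹)⁶ = s¹⁵, (rs¹¹)⁷ = rs⁹, (rs¹¹)⁸ = s³, (rs¹¹)⁹ = rs¹⁴, (rs¹¹)¹⁰ = s⁸, (rs¹¹)¹¹ = rs², (rs¹¹)¹² = s¹³, (rs¹¹)¹³ = rs⁷, (rs¹¹)¹⁴ = s, (rs¹¹)¹⁵ = rs¹², (rs¹¹)¹⁶ = s⁶, (rs¹¹)¹⁷ = r, (rs¹¹)¹⁸ = s¹¹, (rs¹¹)¹⁹ = rs⁵, (rs¹¹)²⁰ = s¹⁶, (rs¹¹)²¹ = rs¹⁰, (rs¹¹)²² = s⁴, (rs¹¹)²³ = rs¹⁵, (rs¹¹)²⁴ = s⁹, (rs¹¹)²⁵ = rs³, (rs¹¹)²⁶ = s¹⁴, (rs¹¹)²⁷ = rs⁸, (rs¹¹)²⁸ = s², (rs¹¹)²⁹ = rs¹³, (rs¹¹)³⁰ = s⁷, (rs¹¹)³¹ = rs, (rs¹¹)³² = s¹², (rs¹¹)³³ = rs⁶, (rs¹¹)³⁴ = e.
The smallest positive k with (rs¹¹)ᵏ = e is 34.

Answer: 34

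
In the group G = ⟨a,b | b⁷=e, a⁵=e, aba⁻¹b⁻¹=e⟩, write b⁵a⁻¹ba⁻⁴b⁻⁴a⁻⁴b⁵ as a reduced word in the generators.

Multiply left to right, reducing at each step:
  (b⁵) · a⁻¹ = a⁴b⁵
  (a⁴b⁵) · b = a⁴b⁶
  (a⁴b⁶) · a⁻⁴ = b⁶
  (b⁶) · b⁻⁴ = b²
  (b²) · a⁻⁴ = ab²
  (ab²) · b⁵ = a

Answer: a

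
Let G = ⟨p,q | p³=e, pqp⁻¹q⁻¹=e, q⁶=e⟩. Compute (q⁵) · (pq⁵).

Compute (q⁵) · (pq⁵) by multiplying left to right and reducing via the relations at each step:
  (q⁵) · p = pq⁵
  (pq⁵) · q⁵ = pq⁴

Answer: pq⁴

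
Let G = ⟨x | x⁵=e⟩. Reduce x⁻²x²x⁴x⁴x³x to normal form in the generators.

Multiply left to right, reducing at each step:
  (x³) · x² = e
  e · x⁴ = x⁴
  (x⁴) · x⁴ = x³
  (x³) · x³ = x
  x · x = x²

Answer: x²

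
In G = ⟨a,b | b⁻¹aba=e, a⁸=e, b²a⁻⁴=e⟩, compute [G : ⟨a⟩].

First find ord(a) by computing successive powers:
  a¹ = a, a² = a², a³ = a³, a⁴ = a⁴, a⁵ = a⁵, a⁶ = a⁶, a⁷ = a⁷, a⁸ = e.
So |⟨a⟩| = ord(a) = 8. With |G| = 16, by Lagrange [G : ⟨a⟩] = 16/8 = 2.

Answer: 2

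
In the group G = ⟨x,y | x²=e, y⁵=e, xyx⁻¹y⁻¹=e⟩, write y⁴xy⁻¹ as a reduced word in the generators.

Multiply left to right, reducing at each step:
  (y⁴) · x = xy⁴
  (xy⁴) · y⁻¹ = xy³

Answer: xy³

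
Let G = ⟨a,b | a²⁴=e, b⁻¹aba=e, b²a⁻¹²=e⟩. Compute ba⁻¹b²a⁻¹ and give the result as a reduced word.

Multiply left to right, reducing at each step:
  b · a⁻¹ = ab
  (ab) · b² = ab⁻¹
  (ab⁻¹) · a⁻¹ = a²b⁻¹

Answer: a²b⁻¹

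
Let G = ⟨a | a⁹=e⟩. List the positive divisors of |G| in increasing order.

|G| = 9 = 3². By Lagrange's theorem the order of any subgroup divides 9; the divisors of 9 are 1, 3, 9.

Answer: 1, 3, 9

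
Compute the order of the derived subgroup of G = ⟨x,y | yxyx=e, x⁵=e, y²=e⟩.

G' = [G, G] is generated by all commutators. The generator-pair commutators are: [x, y] = x².
The subgroup they normally generate is {e, x, x², x³, x⁴}, of order 5.
Check: |G/G'| = 10/5 = 2 is the order of the abelianisation.

Answer: 5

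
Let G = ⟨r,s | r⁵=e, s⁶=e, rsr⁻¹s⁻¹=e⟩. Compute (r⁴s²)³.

Compute successive powers of (r⁴s²), reducing at each step:
  (r⁴s²)²: (r⁴s²) · r⁴ = r³s²;   (r³s²) · s² = r³s⁴
  (r⁴s²)³: (r³s⁴) · r⁴ = r²s⁴;   (r²s⁴) · s² = r²

Answer: r²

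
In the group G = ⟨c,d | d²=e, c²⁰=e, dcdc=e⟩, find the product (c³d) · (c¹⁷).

Compute (c³d) · (c¹⁷) by multiplying left to right and reducing via the relations at each step:
  (c³d) · c¹⁷ = c⁶d

Answer: c⁶d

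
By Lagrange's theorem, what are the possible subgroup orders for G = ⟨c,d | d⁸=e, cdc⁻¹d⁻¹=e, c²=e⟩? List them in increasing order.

|G| = 16 = 2⁴. By Lagrange's theorem the order of any subgroup divides 16; the divisors of 16 are 1, 2, 4, 8, 16.

Answer: 1, 2, 4, 8, 16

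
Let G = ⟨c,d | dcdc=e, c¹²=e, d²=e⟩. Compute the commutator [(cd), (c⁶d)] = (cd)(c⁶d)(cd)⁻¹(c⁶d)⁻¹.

[(cd), (c⁶d)] = (cd)·(c⁶d)·(cd)⁻¹·(c⁶d)⁻¹.
  (cd) · (c⁶d) = c⁷
  (c⁷) · (cd) = c⁸d
  (c⁸d) · (c⁶d) = c²

Answer: c²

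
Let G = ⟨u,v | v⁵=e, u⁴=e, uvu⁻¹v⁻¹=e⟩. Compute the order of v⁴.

Compute successive powers until reaching e:
  (v⁴)¹ = v⁴, (v⁴)² = v³, (v⁴)³ = v², (v⁴)⁴ = v, (v⁴)⁵ = e.
The smallest positive k with (v⁴)ᵏ = e is 5.

Answer: 5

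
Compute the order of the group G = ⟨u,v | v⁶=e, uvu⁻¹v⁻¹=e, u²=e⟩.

Enumerate words in the generators, reducing via the relations: the distinct elements are
  {e, u, v, uv, v², v³, v⁴, v⁵, uv², uv³, uv⁴, uv⁵}.
No further products give new elements, so |G| = 12.

Answer: 12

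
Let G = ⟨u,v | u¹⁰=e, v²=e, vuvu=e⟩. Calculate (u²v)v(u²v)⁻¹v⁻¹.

[(u²v), v] = (u²v)·v·(u²v)⁻¹·v⁻¹.
  (u²v) · v = u²
  (u²) · (u²v) = u⁴v
  (u⁴v) · v = u⁴

Answer: u⁴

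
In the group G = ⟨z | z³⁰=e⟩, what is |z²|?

Compute successive powers until reaching e:
  (z²)¹ = z², (z²)² = z⁴, (z²)³ = z⁶, (z²)⁴ = z⁸, (z²)⁵ = z¹⁰, (z²)⁶ = z¹², (z²)⁷ = z¹⁴, (z²)⁸ = z¹⁶, (z²)⁹ = z¹⁸, (z²)¹⁰ = z²⁰, (z²)¹¹ = z²², (z²)¹² = z²⁴, (z²)¹³ = z²⁶, (z²)¹⁴ = z²⁸, (z²)¹⁵ = e.
The smallest positive k with (z²)ᵏ = e is 15.

Answer: 15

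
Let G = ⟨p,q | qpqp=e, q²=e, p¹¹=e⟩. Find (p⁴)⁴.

Compute successive powers of (p⁴), reducing at each step:
  (p⁴)²: (p⁴) · p⁴ = p⁸
  (p⁴)³: (p⁸) · p⁴ = p
  (p⁴)⁴: p · p⁴ = p⁵

Answer: p⁵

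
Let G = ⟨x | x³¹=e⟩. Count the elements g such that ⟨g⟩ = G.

G is cyclic of order 31. An element generates G iff its order is 31, and a cyclic group of order 31 has exactly φ(31) = 30 such elements.

Answer: 30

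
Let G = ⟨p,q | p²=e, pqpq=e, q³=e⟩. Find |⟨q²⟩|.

|⟨q²⟩| equals the order of q². Compute successive powers until reaching e:
  (q²)¹ = q², (q²)² = q, (q²)³ = e.
The smallest positive k with (q²)ᵏ = e is 3, so |⟨q²⟩| = 3.

Answer: 3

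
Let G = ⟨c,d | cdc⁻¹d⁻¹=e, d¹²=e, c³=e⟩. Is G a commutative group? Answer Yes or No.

Each pair of generators commutes: c·d = cd = d·c. Since the generators pairwise commute, every element of G commutes with every other, so G is abelian.

Answer: Yes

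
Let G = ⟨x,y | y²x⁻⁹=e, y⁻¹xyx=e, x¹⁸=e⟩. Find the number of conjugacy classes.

The conjugacy classes (representative and size) are:
  [e] (size 1), [x¹⁷] (size 2), [x¹⁶] (size 2), [x³] (size 2), [x¹⁴] (size 2), [x¹³] (size 2), [x¹²] (size 2), [x¹¹] (size 2), [x¹⁰] (size 2), [x⁹] (size 1), [x⁸y] (size 9), [xy] (size 9).
Class equation: 1 + 2 + 2 + 2 + 2 + 2 + 2 + 2 + 2 + 1 + 9 + 9 = 36 = |G|. So G has 12 conjugacy classes.

Answer: 12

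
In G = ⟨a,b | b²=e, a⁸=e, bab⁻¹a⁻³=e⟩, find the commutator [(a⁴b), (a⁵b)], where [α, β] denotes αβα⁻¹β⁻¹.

[(a⁴b), (a⁵b)] = (a⁴b)·(a⁵b)·(a⁴b)⁻¹·(a⁵b)⁻¹.
  (a⁴b) · (a⁵b) = a³
  (a³) · (a⁴b) = a⁷b
  (a⁷b) · (ab) = a²

Answer: a²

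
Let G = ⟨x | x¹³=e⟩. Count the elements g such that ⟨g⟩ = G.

G is cyclic of order 13. An element generates G iff its order is 13, and a cyclic group of order 13 has exactly φ(13) = 12 such elements.

Answer: 12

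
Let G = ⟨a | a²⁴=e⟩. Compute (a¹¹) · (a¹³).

Compute (a¹¹) · (a¹³) by multiplying left to right and reducing via the relations at each step:
  (a¹¹) · a¹³ = e

Answer: e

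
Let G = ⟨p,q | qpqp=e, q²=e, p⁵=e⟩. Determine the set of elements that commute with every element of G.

An element z ∈ Z(G) iff z commutes with every generator.
For example e is central: e·p = p = p·e; e·q = q = q·e.
Whereas p ∉ Z(G) since p·q = pq ≠ p⁴q = q·p.
Checking each of the 10 elements this way gives Z(G) = {e}, of order 1.

Answer: {e}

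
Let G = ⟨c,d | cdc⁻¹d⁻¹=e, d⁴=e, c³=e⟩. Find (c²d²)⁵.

Compute successive powers of (c²d²), reducing at each step:
  (c²d²)²: (c²d²) · c² = cd²;   (cd²) · d² = c
  (c²d²)³: c · c² = e;   e · d² = d²
  (c²d²)⁴: (d²) · c² = c²d²;   (c²d²) · d² = c²
  (c²d²)⁵: (c²) · c² = c;   c · d² = cd²

Answer: cd²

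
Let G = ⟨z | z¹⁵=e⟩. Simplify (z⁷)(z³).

Compute (z⁷) · (z³) by multiplying left to right and reducing via the relations at each step:
  (z⁷) · z³ = z¹⁰

Answer: z¹⁰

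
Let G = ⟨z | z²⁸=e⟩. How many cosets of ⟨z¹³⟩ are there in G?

First find ord(z¹³) by computing successive powers:
  (z¹³)¹ = z¹³, (z¹³)² = z²⁶, (z¹³)³ = z¹¹, (z¹³)⁴ = z²⁴, (z¹³)⁵ = z⁹, (z¹³)⁶ = z²², (z¹³)⁷ = z⁷, (z¹³)⁸ = z²⁰, (z¹³)⁹ = z⁵, (z¹³)¹⁰ = z¹⁸, (z¹³)¹¹ = z³, (z¹³)¹² = z¹⁶, (z¹³)¹³ = z, (z¹³)¹⁴ = z¹⁴, (z¹³)¹⁵ = z²⁷, (z¹³)¹⁶ = z¹², (z¹³)¹⁷ = z²⁵, (z¹³)¹⁸ = z¹⁰, (z¹³)¹⁹ = z²³, (z¹³)²⁰ = z⁸, (z¹³)²¹ = z²¹, (z¹³)²² = z⁶, (z¹³)²³ = z¹⁹, (z¹³)²⁴ = z⁴, (z¹³)²⁵ = z¹⁷, (z¹³)²⁶ = z², (z¹³)²⁷ = z¹⁵, (z¹³)²⁸ = e.
So |⟨z¹³⟩| = ord(z¹³) = 28. With |G| = 28, by Lagrange [G : ⟨z¹³⟩] = 28/28 = 1.

Answer: 1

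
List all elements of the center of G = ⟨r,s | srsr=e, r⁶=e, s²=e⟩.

An element z ∈ Z(G) iff z commutes with every generator.
For example r³ is central: (r³)·r = r⁴ = r·(r³); (r³)·s = r³s = s·(r³).
Whereas r ∉ Z(G) since r·s = rs ≠ r⁵s = s·r.
Checking each of the 12 elements this way gives Z(G) = {e, r³}, of order 2.

Answer: {e, r³}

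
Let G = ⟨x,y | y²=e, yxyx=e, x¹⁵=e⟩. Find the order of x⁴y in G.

Compute successive powers until reaching e:
  (x⁴y)¹ = x⁴y, (x⁴y)² = e.
The smallest positive k with (x⁴y)ᵏ = e is 2.

Answer: 2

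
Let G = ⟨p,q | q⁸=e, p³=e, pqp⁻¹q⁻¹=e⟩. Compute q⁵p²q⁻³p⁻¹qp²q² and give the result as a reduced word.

Multiply left to right, reducing at each step:
  (q⁵) · p² = p²q⁵
  (p²q⁵) · q⁻³ = p²q²
  (p²q²) · p⁻¹ = pq²
  (pq²) · q = pq³
  (pq³) · p² = q³
  (q³) · q² = q⁵

Answer: q⁵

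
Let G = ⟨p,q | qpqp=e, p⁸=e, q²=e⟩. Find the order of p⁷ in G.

Compute successive powers until reaching e:
  (p⁷)¹ = p⁷, (p⁷)² = p⁶, (p⁷)³ = p⁵, (p⁷)⁴ = p⁴, (p⁷)⁵ = p³, (p⁷)⁶ = p², (p⁷)⁷ = p, (p⁷)⁸ = e.
The smallest positive k with (p⁷)ᵏ = e is 8.

Answer: 8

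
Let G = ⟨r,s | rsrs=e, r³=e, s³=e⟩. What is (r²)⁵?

Compute successive powers of (r²), reducing at each step:
  (r²)²: (r²) · r² = r
  (r²)³: r · r² = e
  (r²)⁴: e · r² = r²
  (r²)⁵: (r²) · r² = r

Answer: r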